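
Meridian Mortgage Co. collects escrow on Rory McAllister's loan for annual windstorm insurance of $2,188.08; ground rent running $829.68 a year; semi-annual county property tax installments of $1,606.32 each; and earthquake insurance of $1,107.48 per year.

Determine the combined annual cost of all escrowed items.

Windstorm insurance — $2,188.08 annually
Ground rent — $829.68 annually
County property tax — $1,606.32 × 2 = $3,212.64 annually
Earthquake insurance — $1,107.48 annually
Combined annual = $2,188.08 + $829.68 + $3,212.64 + $1,107.48 = $7,337.88

$7,337.88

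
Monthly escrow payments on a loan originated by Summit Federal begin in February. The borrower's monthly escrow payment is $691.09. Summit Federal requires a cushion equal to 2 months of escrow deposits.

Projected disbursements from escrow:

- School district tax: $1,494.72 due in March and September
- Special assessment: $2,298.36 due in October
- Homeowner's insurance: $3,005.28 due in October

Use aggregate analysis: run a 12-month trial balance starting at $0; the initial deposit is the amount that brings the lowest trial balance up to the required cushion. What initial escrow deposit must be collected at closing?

Cushion = 2 × $691.09 = $1,382.18
Trial balance (start $0, +$691.09 each month, − disbursements):
  Feb: +$691.09 → $691.09
  Mar: +$691.09 − $1,494.72 → -$112.54
  Apr: +$691.09 → $578.55
  May: +$691.09 → $1,269.64
  Jun: +$691.09 → $1,960.73
  Jul: +$691.09 → $2,651.82
  Aug: +$691.09 → $3,342.91
  Sep: +$691.09 − $1,494.72 → $2,539.28
  Oct: +$691.09 − $5,303.64 → -$2,073.27
  Nov: +$691.09 → -$1,382.18
  Dec: +$691.09 → -$691.09
  Jan: +$691.09 → $0.00
Lowest trial balance = -$2,073.27 (Oct)
Initial deposit = cushion − low point = $1,382.18 − (-$2,073.27) = $3,455.45

$3,455.45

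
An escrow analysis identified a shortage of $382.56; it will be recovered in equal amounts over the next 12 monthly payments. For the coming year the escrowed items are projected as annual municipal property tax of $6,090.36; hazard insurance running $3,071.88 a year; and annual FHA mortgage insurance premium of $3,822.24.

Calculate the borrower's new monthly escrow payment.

Municipal property tax: $6,090.36 annually
Hazard insurance: $3,071.88 annually
FHA mortgage insurance premium: $3,822.24 annually
Combined annual = $6,090.36 + $3,071.88 + $3,822.24 = $12,984.48
Per month = $12,984.48 ÷ 12 = $1,082.04
Shortage spread = $382.56 ÷ 12 = $31.88/mo
Adjusted monthly = $1,082.04 + $31.88 = $1,113.92

$1,113.92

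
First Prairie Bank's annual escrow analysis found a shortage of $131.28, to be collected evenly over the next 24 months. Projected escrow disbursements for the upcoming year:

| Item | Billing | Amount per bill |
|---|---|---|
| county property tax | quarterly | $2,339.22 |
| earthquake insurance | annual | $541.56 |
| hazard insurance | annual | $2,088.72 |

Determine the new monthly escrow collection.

County property tax: $2,339.22 × 4 = $9,356.88 annually
Earthquake insurance: $541.56 annually
Hazard insurance: $2,088.72 annually
Total per year = $9,356.88 + $541.56 + $2,088.72 = $11,987.16
Monthly = $11,987.16 ÷ 12 = $998.93
Monthly shortage recovery: $131.28 ÷ 24 = $5.47
New monthly escrow = $998.93 + $5.47 = $1,004.40

$1,004.40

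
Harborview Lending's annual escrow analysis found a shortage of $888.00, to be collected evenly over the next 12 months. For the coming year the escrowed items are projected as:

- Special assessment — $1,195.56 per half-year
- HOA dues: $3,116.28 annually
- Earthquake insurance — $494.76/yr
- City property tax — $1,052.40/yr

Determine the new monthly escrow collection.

$661.88

Special assessment — $1,195.56 × 2 = $2,391.12 per year
HOA dues — $3,116.28 per year
Earthquake insurance — $494.76 per year
City property tax — $1,052.40 per year
Yearly total = $2,391.12 + $3,116.28 + $494.76 + $1,052.40 = $7,054.56
Monthly = $7,054.56 ÷ 12 = $587.88
Shortage per month = $888.00 ÷ 12 = $74.00
New monthly escrow = $587.88 + $74.00 = $661.88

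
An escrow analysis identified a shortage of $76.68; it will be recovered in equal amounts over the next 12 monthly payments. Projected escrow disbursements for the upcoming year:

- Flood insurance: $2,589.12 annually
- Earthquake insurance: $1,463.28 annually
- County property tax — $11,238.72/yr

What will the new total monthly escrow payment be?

Flood insurance — $2,589.12
Earthquake insurance — $1,463.28
County property tax — $11,238.72
Total annual escrow = $15,291.12
Base monthly escrow = $15,291.12 / 12 = $1,274.26
Shortage spread = $76.68 ÷ 12 = $6.39/mo
Adjusted monthly = $1,274.26 + $6.39 = $1,280.65

$1,280.65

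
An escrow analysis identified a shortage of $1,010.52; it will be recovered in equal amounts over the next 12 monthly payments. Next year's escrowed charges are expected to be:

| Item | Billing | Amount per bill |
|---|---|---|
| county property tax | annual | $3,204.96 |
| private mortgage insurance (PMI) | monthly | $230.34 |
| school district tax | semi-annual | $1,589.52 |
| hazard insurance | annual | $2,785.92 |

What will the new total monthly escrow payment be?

County property tax = $3,204.96 per year
Private mortgage insurance (PMI) = $230.34 × 12 = $2,764.08 per year
School district tax = $1,589.52 × 2 = $3,179.04 per year
Hazard insurance = $2,785.92 per year
Yearly total = $3,204.96 + $2,764.08 + $3,179.04 + $2,785.92 = $11,934.00
Monthly = $11,934.00 ÷ 12 = $994.50
Shortage spread = $1,010.52 ÷ 12 = $84.21/mo
Adjusted monthly = $994.50 + $84.21 = $1,078.71

$1,078.71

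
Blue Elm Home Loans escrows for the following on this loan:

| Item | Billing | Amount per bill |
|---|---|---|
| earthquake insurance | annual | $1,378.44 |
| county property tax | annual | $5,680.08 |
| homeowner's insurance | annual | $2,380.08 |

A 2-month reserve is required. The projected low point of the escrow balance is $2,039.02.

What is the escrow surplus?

Earthquake insurance = $1,378.44
County property tax = $5,680.08
Homeowner's insurance = $2,380.08
Combined annual = $1,378.44 + $5,680.08 + $2,380.08 = $9,438.60
Monthly = $9,438.60 ÷ 12 = $786.55
Required reserve = 2 × $786.55 = $1,573.10
Surplus = $2,039.02 − $1,573.10 = $465.92

$465.92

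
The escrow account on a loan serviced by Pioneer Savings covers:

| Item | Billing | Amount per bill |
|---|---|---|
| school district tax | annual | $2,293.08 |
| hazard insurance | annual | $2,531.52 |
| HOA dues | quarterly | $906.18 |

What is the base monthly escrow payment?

School district tax = $2,293.08 per year
Hazard insurance = $2,531.52 per year
HOA dues = $906.18 × 4 = $3,624.72 per year
Total annual escrow = $2,293.08 + $2,531.52 + $3,624.72 = $8,449.32
Monthly = $8,449.32 ÷ 12 = $704.11

$704.11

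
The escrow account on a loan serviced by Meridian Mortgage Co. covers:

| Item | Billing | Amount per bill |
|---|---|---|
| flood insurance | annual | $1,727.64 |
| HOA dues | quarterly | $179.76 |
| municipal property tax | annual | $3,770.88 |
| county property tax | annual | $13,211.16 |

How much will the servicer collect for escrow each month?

Flood insurance = $1,727.64/yr
HOA dues = $179.76 × 4 = $719.04/yr
Municipal property tax = $3,770.88/yr
County property tax = $13,211.16/yr
Yearly total = $19,428.72
Monthly escrow = $19,428.72 ÷ 12 = $1,619.06

$1,619.06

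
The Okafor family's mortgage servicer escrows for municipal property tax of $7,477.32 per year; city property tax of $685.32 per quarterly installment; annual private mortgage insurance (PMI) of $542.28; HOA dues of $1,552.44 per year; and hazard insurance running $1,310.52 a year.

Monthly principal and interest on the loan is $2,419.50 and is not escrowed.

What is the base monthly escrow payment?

Municipal property tax: $7,477.32 annually
City property tax: $685.32 × 4 = $2,741.28 annually
Private mortgage insurance (PMI): $542.28 annually
HOA dues: $1,552.44 annually
Hazard insurance: $1,310.52 annually
Annual escrow total = $7,477.32 + $2,741.28 + $542.28 + $1,552.44 + $1,310.52 = $13,623.84
Base monthly escrow = $13,623.84 ÷ 12 = $1,135.32

$1,135.32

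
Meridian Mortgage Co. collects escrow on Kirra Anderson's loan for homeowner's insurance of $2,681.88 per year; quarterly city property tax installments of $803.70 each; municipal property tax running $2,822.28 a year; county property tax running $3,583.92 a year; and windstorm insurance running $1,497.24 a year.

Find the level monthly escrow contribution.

Homeowner's insurance = $2,681.88/yr
City property tax = $803.70 × 4 = $3,214.80/yr
Municipal property tax = $2,822.28/yr
County property tax = $3,583.92/yr
Windstorm insurance = $1,497.24/yr
Yearly total = $13,800.12
Base monthly escrow = $13,800.12 ÷ 12 = $1,150.01

$1,150.01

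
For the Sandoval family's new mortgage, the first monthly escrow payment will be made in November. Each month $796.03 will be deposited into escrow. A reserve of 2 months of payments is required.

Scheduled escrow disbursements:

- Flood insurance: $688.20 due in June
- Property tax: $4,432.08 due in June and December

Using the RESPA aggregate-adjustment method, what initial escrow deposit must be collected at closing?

$4,776.18

Cushion = 2 × $796.03 = $1,592.06
Trial balance (start $0, +$796.03 each month, − disbursements):
  Nov: +$796.03 → $796.03
  Dec: +$796.03 − $4,432.08 → -$2,840.02
  Jan: +$796.03 → -$2,043.99
  Feb: +$796.03 → -$1,247.96
  Mar: +$796.03 → -$451.93
  Apr: +$796.03 → $344.10
  May: +$796.03 → $1,140.13
  Jun: +$796.03 − $5,120.28 → -$3,184.12
  Jul: +$796.03 → -$2,388.09
  Aug: +$796.03 → -$1,592.06
  Sep: +$796.03 → -$796.03
  Oct: +$796.03 → $0.00
Lowest trial balance = -$3,184.12 (Jun)
Initial deposit = cushion − low point = $1,592.06 − (-$3,184.12) = $4,776.18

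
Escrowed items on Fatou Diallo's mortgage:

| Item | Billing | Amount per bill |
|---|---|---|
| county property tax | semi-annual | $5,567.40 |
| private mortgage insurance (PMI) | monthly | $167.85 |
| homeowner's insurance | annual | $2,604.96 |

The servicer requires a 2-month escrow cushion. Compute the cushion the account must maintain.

County property tax — $5,567.40 × 2 = $11,134.80
Private mortgage insurance (PMI) — $167.85 × 12 = $2,014.20
Homeowner's insurance — $2,604.96
Annual escrow total = $15,753.96
Base monthly escrow = $15,753.96 ÷ 12 = $1,312.83
Required cushion = 2 × $1,312.83 = $2,625.66

$2,625.66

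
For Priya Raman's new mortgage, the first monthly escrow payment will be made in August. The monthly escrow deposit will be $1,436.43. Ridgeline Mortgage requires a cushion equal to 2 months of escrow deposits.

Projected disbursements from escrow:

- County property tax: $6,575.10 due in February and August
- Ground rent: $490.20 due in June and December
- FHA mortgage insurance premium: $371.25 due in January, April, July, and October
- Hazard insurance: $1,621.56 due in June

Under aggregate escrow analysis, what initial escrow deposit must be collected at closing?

$8,011.53

Cushion = 2 × $1,436.43 = $2,872.86
Trial balance (start $0, +$1,436.43 each month, − disbursements):
  Aug: +$1,436.43 − $6,575.10 → -$5,138.67
  Sep: +$1,436.43 → -$3,702.24
  Oct: +$1,436.43 − $371.25 → -$2,637.06
  Nov: +$1,436.43 → -$1,200.63
  Dec: +$1,436.43 − $490.20 → -$254.40
  Jan: +$1,436.43 − $371.25 → $810.78
  Feb: +$1,436.43 − $6,575.10 → -$4,327.89
  Mar: +$1,436.43 → -$2,891.46
  Apr: +$1,436.43 − $371.25 → -$1,826.28
  May: +$1,436.43 → -$389.85
  Jun: +$1,436.43 − $2,111.76 → -$1,065.18
  Jul: +$1,436.43 − $371.25 → $0.00
Lowest trial balance = -$5,138.67 (Aug)
Initial deposit = cushion − low point = $2,872.86 − (-$5,138.67) = $8,011.53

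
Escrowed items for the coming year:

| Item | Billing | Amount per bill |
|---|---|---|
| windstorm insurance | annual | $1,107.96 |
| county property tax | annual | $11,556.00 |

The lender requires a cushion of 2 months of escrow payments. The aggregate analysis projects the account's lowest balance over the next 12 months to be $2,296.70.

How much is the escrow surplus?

Windstorm insurance: $1,107.96/yr
County property tax: $11,556.00/yr
Yearly total = $12,663.96
Monthly = $12,663.96 ÷ 12 = $1,055.33
Required cushion = 2 × $1,055.33 = $2,110.66
Surplus = $2,296.70 − $2,110.66 = $186.04

$186.04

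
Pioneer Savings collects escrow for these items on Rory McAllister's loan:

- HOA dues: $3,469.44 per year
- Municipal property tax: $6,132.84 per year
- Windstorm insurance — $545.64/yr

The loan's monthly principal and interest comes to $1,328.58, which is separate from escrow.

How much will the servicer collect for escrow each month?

HOA dues: $3,469.44/yr
Municipal property tax: $6,132.84/yr
Windstorm insurance: $545.64/yr
Combined annual = $3,469.44 + $6,132.84 + $545.64 = $10,147.92
Monthly escrow = $10,147.92 / 12 = $845.66

$845.66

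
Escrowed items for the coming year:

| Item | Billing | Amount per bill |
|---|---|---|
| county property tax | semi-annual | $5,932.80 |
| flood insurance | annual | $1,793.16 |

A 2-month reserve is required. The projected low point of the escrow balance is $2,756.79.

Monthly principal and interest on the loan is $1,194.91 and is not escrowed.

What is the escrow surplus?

County property tax — $5,932.80 × 2 = $11,865.60 annually
Flood insurance — $1,793.16 annually
Annual escrow total = $11,865.60 + $1,793.16 = $13,658.76
Base monthly escrow = $13,658.76 / 12 = $1,138.23
Cushion = 2 × $1,138.23 = $2,276.46
Surplus = $2,756.79 − $2,276.46 = $480.33

$480.33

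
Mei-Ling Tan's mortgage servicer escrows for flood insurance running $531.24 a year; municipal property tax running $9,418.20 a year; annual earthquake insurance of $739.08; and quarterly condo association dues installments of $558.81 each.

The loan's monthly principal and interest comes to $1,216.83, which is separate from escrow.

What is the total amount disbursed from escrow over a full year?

Flood insurance: $531.24 per year
Municipal property tax: $9,418.20 per year
Earthquake insurance: $739.08 per year
Condo association dues: $558.81 × 4 = $2,235.24 per year
Annual escrow total = $531.24 + $9,418.20 + $739.08 + $2,235.24 = $12,923.76

$12,923.76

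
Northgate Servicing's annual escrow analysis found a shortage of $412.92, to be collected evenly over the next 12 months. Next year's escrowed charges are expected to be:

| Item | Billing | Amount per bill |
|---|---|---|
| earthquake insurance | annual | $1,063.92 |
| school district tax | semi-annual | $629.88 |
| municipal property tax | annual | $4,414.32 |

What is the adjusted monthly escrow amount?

$595.91

Earthquake insurance = $1,063.92/yr
School district tax = $629.88 × 2 = $1,259.76/yr
Municipal property tax = $4,414.32/yr
Combined annual = $1,063.92 + $1,259.76 + $4,414.32 = $6,738.00
Monthly = $6,738.00 / 12 = $561.50
Monthly shortage recovery: $412.92 / 12 = $34.41
Adjusted monthly = $561.50 + $34.41 = $595.91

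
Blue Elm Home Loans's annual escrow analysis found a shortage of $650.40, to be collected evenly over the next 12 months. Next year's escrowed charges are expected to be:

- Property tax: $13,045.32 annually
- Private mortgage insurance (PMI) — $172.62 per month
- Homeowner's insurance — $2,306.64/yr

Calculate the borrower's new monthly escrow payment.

$1,506.15

Property tax — $13,045.32 per year
Private mortgage insurance (PMI) — $172.62 × 12 = $2,071.44 per year
Homeowner's insurance — $2,306.64 per year
Total annual escrow = $17,423.40
Monthly = $17,423.40 / 12 = $1,451.95
Monthly shortage recovery: $650.40 / 12 = $54.20
Adjusted monthly = $1,451.95 + $54.20 = $1,506.15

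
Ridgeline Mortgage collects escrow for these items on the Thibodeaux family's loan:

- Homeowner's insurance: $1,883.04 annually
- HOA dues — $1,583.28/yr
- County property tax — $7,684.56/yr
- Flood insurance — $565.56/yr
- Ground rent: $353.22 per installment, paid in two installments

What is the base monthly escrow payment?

Homeowner's insurance = $1,883.04 per year
HOA dues = $1,583.28 per year
County property tax = $7,684.56 per year
Flood insurance = $565.56 per year
Ground rent = $353.22 × 2 = $706.44 per year
Combined annual = $1,883.04 + $1,583.28 + $7,684.56 + $565.56 + $706.44 = $12,422.88
Monthly = $12,422.88 ÷ 12 = $1,035.24

$1,035.24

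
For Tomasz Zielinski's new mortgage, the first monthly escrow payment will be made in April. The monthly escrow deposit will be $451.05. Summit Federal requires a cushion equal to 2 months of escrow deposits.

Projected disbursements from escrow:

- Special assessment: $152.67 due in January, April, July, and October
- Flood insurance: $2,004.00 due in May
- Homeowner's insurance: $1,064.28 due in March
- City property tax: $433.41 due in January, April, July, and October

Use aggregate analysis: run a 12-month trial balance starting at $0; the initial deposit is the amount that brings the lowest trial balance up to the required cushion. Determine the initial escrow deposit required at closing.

$2,590.08

Cushion = 2 × $451.05 = $902.10
Trial balance (start $0, +$451.05 each month, − disbursements):
  Apr: +$451.05 − $586.08 → -$135.03
  May: +$451.05 − $2,004.00 → -$1,687.98
  Jun: +$451.05 → -$1,236.93
  Jul: +$451.05 − $586.08 → -$1,371.96
  Aug: +$451.05 → -$920.91
  Sep: +$451.05 → -$469.86
  Oct: +$451.05 − $586.08 → -$604.89
  Nov: +$451.05 → -$153.84
  Dec: +$451.05 → $297.21
  Jan: +$451.05 − $586.08 → $162.18
  Feb: +$451.05 → $613.23
  Mar: +$451.05 − $1,064.28 → $0.00
Lowest trial balance = -$1,687.98 (May)
Initial deposit = cushion − low point = $902.10 − (-$1,687.98) = $2,590.08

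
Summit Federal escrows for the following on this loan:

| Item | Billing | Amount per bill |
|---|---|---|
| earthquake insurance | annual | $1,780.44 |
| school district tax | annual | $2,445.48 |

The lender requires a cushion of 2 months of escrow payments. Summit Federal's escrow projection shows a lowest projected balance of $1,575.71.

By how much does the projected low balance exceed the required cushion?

Earthquake insurance = $1,780.44 per year
School district tax = $2,445.48 per year
Yearly total = $1,780.44 + $2,445.48 = $4,225.92
Monthly = $4,225.92 / 12 = $352.16
Cushion = 2 × $352.16 = $704.32
Surplus = $1,575.71 − $704.32 = $871.39

$871.39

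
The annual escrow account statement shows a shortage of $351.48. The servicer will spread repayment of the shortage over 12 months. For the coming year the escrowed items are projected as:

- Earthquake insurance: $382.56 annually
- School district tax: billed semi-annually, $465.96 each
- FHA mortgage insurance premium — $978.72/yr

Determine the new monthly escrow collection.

$220.39

Earthquake insurance = $382.56 per year
School district tax = $465.96 × 2 = $931.92 per year
FHA mortgage insurance premium = $978.72 per year
Annual escrow total = $2,293.20
Base monthly escrow = $2,293.20 / 12 = $191.10
Shortage per month = $351.48 / 12 = $29.29
New monthly escrow = $191.10 + $29.29 = $220.39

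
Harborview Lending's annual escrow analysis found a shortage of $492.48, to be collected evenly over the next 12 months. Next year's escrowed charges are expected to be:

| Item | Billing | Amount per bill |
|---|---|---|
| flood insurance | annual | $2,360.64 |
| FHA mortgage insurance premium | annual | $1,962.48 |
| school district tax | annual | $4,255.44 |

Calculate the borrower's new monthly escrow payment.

$755.92

Flood insurance: $2,360.64 annually
FHA mortgage insurance premium: $1,962.48 annually
School district tax: $4,255.44 annually
Total per year = $8,578.56
Monthly escrow = $8,578.56 / 12 = $714.88
Shortage per month = $492.48 ÷ 12 = $41.04
New monthly escrow = $714.88 + $41.04 = $755.92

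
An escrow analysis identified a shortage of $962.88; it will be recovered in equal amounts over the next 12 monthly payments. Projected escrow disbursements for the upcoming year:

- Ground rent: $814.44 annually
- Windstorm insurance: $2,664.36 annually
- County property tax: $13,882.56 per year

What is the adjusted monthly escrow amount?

Ground rent = $814.44 annually
Windstorm insurance = $2,664.36 annually
County property tax = $13,882.56 annually
Annual escrow total = $17,361.36
Per month = $17,361.36 ÷ 12 = $1,446.78
Monthly shortage recovery: $962.88 ÷ 12 = $80.24
Adjusted monthly = $1,446.78 + $80.24 = $1,527.02

$1,527.02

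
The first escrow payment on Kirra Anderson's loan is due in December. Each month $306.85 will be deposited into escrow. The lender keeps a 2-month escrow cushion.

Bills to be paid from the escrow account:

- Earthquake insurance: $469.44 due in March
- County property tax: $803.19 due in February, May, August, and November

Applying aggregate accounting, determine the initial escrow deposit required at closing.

Cushion = 2 × $306.85 = $613.70
Trial balance (start $0, +$306.85 each month, − disbursements):
  Dec: +$306.85 → $306.85
  Jan: +$306.85 → $613.70
  Feb: +$306.85 − $803.19 → $117.36
  Mar: +$306.85 − $469.44 → -$45.23
  Apr: +$306.85 → $261.62
  May: +$306.85 − $803.19 → -$234.72
  Jun: +$306.85 → $72.13
  Jul: +$306.85 → $378.98
  Aug: +$306.85 − $803.19 → -$117.36
  Sep: +$306.85 → $189.49
  Oct: +$306.85 → $496.34
  Nov: +$306.85 − $803.19 → $0.00
Lowest trial balance = -$234.72 (May)
Initial deposit = cushion − low point = $613.70 − (-$234.72) = $848.42

$848.42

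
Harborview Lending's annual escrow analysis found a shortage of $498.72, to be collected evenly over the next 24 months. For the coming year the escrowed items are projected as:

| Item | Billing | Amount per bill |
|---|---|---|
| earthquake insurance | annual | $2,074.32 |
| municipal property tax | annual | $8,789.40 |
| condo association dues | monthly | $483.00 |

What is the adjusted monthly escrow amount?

Earthquake insurance — $2,074.32
Municipal property tax — $8,789.40
Condo association dues — $483.00 × 12 = $5,796.00
Combined annual = $2,074.32 + $8,789.40 + $5,796.00 = $16,659.72
Per month = $16,659.72 / 12 = $1,388.31
Shortage spread = $498.72 ÷ 24 = $20.78/mo
Adjusted monthly = $1,388.31 + $20.78 = $1,409.09

$1,409.09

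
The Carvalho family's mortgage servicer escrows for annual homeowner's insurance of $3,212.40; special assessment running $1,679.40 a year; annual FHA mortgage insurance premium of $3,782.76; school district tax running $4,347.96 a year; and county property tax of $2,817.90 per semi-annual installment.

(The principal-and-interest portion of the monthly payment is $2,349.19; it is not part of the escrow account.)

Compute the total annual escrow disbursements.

Homeowner's insurance = $3,212.40 per year
Special assessment = $1,679.40 per year
FHA mortgage insurance premium = $3,782.76 per year
School district tax = $4,347.96 per year
County property tax = $2,817.90 × 2 = $5,635.80 per year
Total annual escrow = $18,658.32

$18,658.32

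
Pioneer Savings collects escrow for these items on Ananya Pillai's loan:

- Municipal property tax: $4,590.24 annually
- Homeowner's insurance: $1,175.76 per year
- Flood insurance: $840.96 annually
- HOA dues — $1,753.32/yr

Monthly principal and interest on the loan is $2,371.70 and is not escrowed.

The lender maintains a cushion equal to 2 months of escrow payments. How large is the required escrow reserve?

Municipal property tax: $4,590.24 per year
Homeowner's insurance: $1,175.76 per year
Flood insurance: $840.96 per year
HOA dues: $1,753.32 per year
Total annual escrow = $8,360.28
Per month = $8,360.28 ÷ 12 = $696.69
Reserve = 2 × $696.69 = $1,393.38

$1,393.38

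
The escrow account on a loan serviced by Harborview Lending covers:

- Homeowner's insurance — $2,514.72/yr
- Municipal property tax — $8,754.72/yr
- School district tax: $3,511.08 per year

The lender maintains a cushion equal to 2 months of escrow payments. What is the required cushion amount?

Homeowner's insurance: $2,514.72
Municipal property tax: $8,754.72
School district tax: $3,511.08
Combined annual = $14,780.52
Monthly = $14,780.52 / 12 = $1,231.71
Required cushion = 2 × $1,231.71 = $2,463.42

$2,463.42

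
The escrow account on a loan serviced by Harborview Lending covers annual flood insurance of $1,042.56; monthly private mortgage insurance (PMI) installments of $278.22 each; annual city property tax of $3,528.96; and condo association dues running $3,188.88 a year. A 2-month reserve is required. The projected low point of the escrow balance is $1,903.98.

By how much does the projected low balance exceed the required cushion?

$54.14

Flood insurance: $1,042.56
Private mortgage insurance (PMI): $278.22 × 12 = $3,338.64
City property tax: $3,528.96
Condo association dues: $3,188.88
Total annual escrow = $11,099.04
Monthly escrow = $11,099.04 ÷ 12 = $924.92
Cushion = 2 × $924.92 = $1,849.84
Surplus = $1,903.98 − $1,849.84 = $54.14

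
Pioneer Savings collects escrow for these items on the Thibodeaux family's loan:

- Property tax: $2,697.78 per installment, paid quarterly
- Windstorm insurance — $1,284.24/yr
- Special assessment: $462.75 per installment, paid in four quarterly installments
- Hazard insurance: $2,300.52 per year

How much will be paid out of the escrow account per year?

Property tax = $2,697.78 × 4 = $10,791.12
Windstorm insurance = $1,284.24
Special assessment = $462.75 × 4 = $1,851.00
Hazard insurance = $2,300.52
Total per year = $10,791.12 + $1,284.24 + $1,851.00 + $2,300.52 = $16,226.88

$16,226.88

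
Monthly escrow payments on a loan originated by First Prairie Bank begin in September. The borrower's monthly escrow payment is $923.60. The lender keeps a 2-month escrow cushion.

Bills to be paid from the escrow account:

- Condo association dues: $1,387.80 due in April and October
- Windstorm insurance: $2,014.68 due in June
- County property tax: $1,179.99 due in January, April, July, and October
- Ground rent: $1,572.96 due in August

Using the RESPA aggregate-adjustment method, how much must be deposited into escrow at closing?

$2,567.79

Cushion = 2 × $923.60 = $1,847.20
Trial balance (start $0, +$923.60 each month, − disbursements):
  Sep: +$923.60 → $923.60
  Oct: +$923.60 − $2,567.79 → -$720.59
  Nov: +$923.60 → $203.01
  Dec: +$923.60 → $1,126.61
  Jan: +$923.60 − $1,179.99 → $870.22
  Feb: +$923.60 → $1,793.82
  Mar: +$923.60 → $2,717.42
  Apr: +$923.60 − $2,567.79 → $1,073.23
  May: +$923.60 → $1,996.83
  Jun: +$923.60 − $2,014.68 → $905.75
  Jul: +$923.60 − $1,179.99 → $649.36
  Aug: +$923.60 − $1,572.96 → $0.00
Lowest trial balance = -$720.59 (Oct)
Initial deposit = cushion − low point = $1,847.20 − (-$720.59) = $2,567.79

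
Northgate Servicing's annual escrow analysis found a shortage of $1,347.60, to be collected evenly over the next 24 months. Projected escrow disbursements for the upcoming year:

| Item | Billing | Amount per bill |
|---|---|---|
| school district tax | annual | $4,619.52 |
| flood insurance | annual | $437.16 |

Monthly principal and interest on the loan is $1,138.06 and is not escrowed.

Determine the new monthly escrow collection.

School district tax — $4,619.52
Flood insurance — $437.16
Combined annual = $4,619.52 + $437.16 = $5,056.68
Monthly = $5,056.68 ÷ 12 = $421.39
Shortage per month = $1,347.60 / 24 = $56.15
New monthly escrow = $421.39 + $56.15 = $477.54

$477.54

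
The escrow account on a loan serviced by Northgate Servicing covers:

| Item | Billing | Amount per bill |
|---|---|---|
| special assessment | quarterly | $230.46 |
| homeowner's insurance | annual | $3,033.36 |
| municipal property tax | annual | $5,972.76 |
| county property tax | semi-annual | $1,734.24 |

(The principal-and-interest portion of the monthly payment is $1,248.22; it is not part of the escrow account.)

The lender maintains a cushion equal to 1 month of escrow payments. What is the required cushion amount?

$1,116.37

Special assessment — $230.46 × 4 = $921.84/yr
Homeowner's insurance — $3,033.36/yr
Municipal property tax — $5,972.76/yr
County property tax — $1,734.24 × 2 = $3,468.48/yr
Combined annual = $921.84 + $3,033.36 + $5,972.76 + $3,468.48 = $13,396.44
Per month = $13,396.44 ÷ 12 = $1,116.37
Reserve = 1 × $1,116.37 = $1,116.37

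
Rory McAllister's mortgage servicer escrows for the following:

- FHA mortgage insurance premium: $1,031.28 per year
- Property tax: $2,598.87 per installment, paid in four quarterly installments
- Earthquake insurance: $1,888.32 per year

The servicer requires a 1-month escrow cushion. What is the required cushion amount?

$1,109.59

FHA mortgage insurance premium: $1,031.28 per year
Property tax: $2,598.87 × 4 = $10,395.48 per year
Earthquake insurance: $1,888.32 per year
Combined annual = $13,315.08
Base monthly escrow = $13,315.08 / 12 = $1,109.59
Cushion = 1 × $1,109.59 = $1,109.59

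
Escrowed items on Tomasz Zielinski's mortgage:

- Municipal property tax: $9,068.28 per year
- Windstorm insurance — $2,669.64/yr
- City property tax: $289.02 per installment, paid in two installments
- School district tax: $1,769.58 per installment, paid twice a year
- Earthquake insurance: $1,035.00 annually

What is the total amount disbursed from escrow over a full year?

$16,890.12

Municipal property tax — $9,068.28 per year
Windstorm insurance — $2,669.64 per year
City property tax — $289.02 × 2 = $578.04 per year
School district tax — $1,769.58 × 2 = $3,539.16 per year
Earthquake insurance — $1,035.00 per year
Yearly total = $16,890.12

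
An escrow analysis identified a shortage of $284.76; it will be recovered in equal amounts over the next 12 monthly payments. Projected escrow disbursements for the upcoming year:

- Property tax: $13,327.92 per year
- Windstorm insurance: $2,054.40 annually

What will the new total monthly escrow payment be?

$1,305.59

Property tax = $13,327.92 per year
Windstorm insurance = $2,054.40 per year
Combined annual = $13,327.92 + $2,054.40 = $15,382.32
Monthly escrow = $15,382.32 / 12 = $1,281.86
Monthly shortage recovery: $284.76 ÷ 12 = $23.73
Adjusted monthly = $1,281.86 + $23.73 = $1,305.59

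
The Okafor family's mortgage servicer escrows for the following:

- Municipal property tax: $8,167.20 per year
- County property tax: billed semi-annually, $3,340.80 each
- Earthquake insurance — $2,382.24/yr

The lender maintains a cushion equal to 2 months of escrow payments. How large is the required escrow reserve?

Municipal property tax — $8,167.20 per year
County property tax — $3,340.80 × 2 = $6,681.60 per year
Earthquake insurance — $2,382.24 per year
Yearly total = $8,167.20 + $6,681.60 + $2,382.24 = $17,231.04
Monthly = $17,231.04 / 12 = $1,435.92
Cushion = 2 × $1,435.92 = $2,871.84

$2,871.84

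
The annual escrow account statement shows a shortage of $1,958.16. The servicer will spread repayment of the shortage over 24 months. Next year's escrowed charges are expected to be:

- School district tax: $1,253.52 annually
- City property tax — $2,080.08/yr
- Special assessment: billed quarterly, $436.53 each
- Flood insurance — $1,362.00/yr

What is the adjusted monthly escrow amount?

School district tax: $1,253.52
City property tax: $2,080.08
Special assessment: $436.53 × 4 = $1,746.12
Flood insurance: $1,362.00
Total per year = $6,441.72
Monthly = $6,441.72 ÷ 12 = $536.81
Shortage spread = $1,958.16 / 24 = $81.59/mo
New monthly escrow = $536.81 + $81.59 = $618.40

$618.40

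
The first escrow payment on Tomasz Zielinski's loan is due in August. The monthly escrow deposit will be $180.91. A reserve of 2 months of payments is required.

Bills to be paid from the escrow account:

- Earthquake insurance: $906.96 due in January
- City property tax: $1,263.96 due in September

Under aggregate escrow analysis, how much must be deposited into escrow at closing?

$1,447.28

Cushion = 2 × $180.91 = $361.82
Trial balance (start $0, +$180.91 each month, − disbursements):
  Aug: +$180.91 → $180.91
  Sep: +$180.91 − $1,263.96 → -$902.14
  Oct: +$180.91 → -$721.23
  Nov: +$180.91 → -$540.32
  Dec: +$180.91 → -$359.41
  Jan: +$180.91 − $906.96 → -$1,085.46
  Feb: +$180.91 → -$904.55
  Mar: +$180.91 → -$723.64
  Apr: +$180.91 → -$542.73
  May: +$180.91 → -$361.82
  Jun: +$180.91 → -$180.91
  Jul: +$180.91 → $0.00
Lowest trial balance = -$1,085.46 (Jan)
Initial deposit = cushion − low point = $361.82 − (-$1,085.46) = $1,447.28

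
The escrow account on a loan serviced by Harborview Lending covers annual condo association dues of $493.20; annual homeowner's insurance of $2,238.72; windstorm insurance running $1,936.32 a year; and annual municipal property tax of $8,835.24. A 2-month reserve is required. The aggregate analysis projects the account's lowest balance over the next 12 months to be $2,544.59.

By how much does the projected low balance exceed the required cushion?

Condo association dues — $493.20/yr
Homeowner's insurance — $2,238.72/yr
Windstorm insurance — $1,936.32/yr
Municipal property tax — $8,835.24/yr
Yearly total = $493.20 + $2,238.72 + $1,936.32 + $8,835.24 = $13,503.48
Base monthly escrow = $13,503.48 ÷ 12 = $1,125.29
Cushion = 2 × $1,125.29 = $2,250.58
Surplus = $2,544.59 − $2,250.58 = $294.01

$294.01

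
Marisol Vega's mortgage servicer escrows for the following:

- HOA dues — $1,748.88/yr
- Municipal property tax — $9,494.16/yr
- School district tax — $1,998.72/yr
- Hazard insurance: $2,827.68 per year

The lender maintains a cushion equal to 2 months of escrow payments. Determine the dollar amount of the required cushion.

HOA dues: $1,748.88 per year
Municipal property tax: $9,494.16 per year
School district tax: $1,998.72 per year
Hazard insurance: $2,827.68 per year
Total per year = $1,748.88 + $9,494.16 + $1,998.72 + $2,827.68 = $16,069.44
Per month = $16,069.44 / 12 = $1,339.12
Required cushion = 2 × $1,339.12 = $2,678.24

$2,678.24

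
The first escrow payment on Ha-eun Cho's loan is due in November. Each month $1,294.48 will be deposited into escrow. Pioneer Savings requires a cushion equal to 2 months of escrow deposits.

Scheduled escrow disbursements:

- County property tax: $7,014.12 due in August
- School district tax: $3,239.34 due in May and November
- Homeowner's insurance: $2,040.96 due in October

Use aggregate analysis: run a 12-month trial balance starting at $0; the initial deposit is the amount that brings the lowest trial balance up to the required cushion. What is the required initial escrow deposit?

Cushion = 2 × $1,294.48 = $2,588.96
Trial balance (start $0, +$1,294.48 each month, − disbursements):
  Nov: +$1,294.48 − $3,239.34 → -$1,944.86
  Dec: +$1,294.48 → -$650.38
  Jan: +$1,294.48 → $644.10
  Feb: +$1,294.48 → $1,938.58
  Mar: +$1,294.48 → $3,233.06
  Apr: +$1,294.48 → $4,527.54
  May: +$1,294.48 − $3,239.34 → $2,582.68
  Jun: +$1,294.48 → $3,877.16
  Jul: +$1,294.48 → $5,171.64
  Aug: +$1,294.48 − $7,014.12 → -$548.00
  Sep: +$1,294.48 → $746.48
  Oct: +$1,294.48 − $2,040.96 → $0.00
Lowest trial balance = -$1,944.86 (Nov)
Initial deposit = cushion − low point = $2,588.96 − (-$1,944.86) = $4,533.82

$4,533.82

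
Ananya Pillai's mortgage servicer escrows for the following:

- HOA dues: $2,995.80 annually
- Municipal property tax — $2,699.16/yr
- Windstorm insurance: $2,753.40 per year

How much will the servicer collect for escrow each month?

$704.03

HOA dues: $2,995.80/yr
Municipal property tax: $2,699.16/yr
Windstorm insurance: $2,753.40/yr
Annual escrow total = $2,995.80 + $2,699.16 + $2,753.40 = $8,448.36
Base monthly escrow = $8,448.36 / 12 = $704.03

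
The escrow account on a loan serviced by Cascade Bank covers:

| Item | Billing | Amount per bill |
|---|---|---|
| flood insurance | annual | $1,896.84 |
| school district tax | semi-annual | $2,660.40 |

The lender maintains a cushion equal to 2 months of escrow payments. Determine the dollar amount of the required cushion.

$1,202.94

Flood insurance: $1,896.84 per year
School district tax: $2,660.40 × 2 = $5,320.80 per year
Total per year = $7,217.64
Base monthly escrow = $7,217.64 ÷ 12 = $601.47
Required cushion = 2 × $601.47 = $1,202.94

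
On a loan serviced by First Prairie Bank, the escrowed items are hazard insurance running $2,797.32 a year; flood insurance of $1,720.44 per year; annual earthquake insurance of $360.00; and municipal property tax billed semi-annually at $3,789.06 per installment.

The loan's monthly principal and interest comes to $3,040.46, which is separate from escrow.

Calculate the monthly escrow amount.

Hazard insurance = $2,797.32/yr
Flood insurance = $1,720.44/yr
Earthquake insurance = $360.00/yr
Municipal property tax = $3,789.06 × 2 = $7,578.12/yr
Total per year = $12,455.88
Per month = $12,455.88 / 12 = $1,037.99

$1,037.99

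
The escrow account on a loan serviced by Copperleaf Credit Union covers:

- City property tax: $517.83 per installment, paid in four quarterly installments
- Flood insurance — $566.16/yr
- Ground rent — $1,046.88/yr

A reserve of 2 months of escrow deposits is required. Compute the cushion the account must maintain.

$614.06

City property tax — $517.83 × 4 = $2,071.32 annually
Flood insurance — $566.16 annually
Ground rent — $1,046.88 annually
Combined annual = $2,071.32 + $566.16 + $1,046.88 = $3,684.36
Base monthly escrow = $3,684.36 / 12 = $307.03
Cushion = 2 × $307.03 = $614.06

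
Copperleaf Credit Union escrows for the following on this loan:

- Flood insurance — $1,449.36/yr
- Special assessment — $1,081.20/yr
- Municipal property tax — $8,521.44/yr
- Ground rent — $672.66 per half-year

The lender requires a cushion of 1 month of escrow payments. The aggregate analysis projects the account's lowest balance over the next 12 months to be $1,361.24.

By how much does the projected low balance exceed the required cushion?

Flood insurance: $1,449.36 per year
Special assessment: $1,081.20 per year
Municipal property tax: $8,521.44 per year
Ground rent: $672.66 × 2 = $1,345.32 per year
Total annual escrow = $1,449.36 + $1,081.20 + $8,521.44 + $1,345.32 = $12,397.32
Monthly escrow = $12,397.32 / 12 = $1,033.11
Cushion = 1 × $1,033.11 = $1,033.11
Surplus = $1,361.24 − $1,033.11 = $328.13

$328.13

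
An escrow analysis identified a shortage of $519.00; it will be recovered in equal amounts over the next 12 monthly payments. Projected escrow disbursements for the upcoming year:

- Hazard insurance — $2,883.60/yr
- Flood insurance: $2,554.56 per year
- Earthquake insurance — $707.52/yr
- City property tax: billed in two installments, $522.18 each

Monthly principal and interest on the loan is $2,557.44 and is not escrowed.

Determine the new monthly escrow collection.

Hazard insurance = $2,883.60/yr
Flood insurance = $2,554.56/yr
Earthquake insurance = $707.52/yr
City property tax = $522.18 × 2 = $1,044.36/yr
Annual escrow total = $2,883.60 + $2,554.56 + $707.52 + $1,044.36 = $7,190.04
Base monthly escrow = $7,190.04 / 12 = $599.17
Monthly shortage recovery: $519.00 / 12 = $43.25
New monthly escrow = $599.17 + $43.25 = $642.42

$642.42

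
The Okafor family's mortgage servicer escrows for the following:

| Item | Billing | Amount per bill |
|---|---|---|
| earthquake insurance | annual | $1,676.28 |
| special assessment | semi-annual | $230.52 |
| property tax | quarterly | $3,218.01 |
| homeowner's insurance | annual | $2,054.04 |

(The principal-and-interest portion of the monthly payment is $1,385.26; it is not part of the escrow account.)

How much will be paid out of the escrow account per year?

$17,063.40

Earthquake insurance — $1,676.28 annually
Special assessment — $230.52 × 2 = $461.04 annually
Property tax — $3,218.01 × 4 = $12,872.04 annually
Homeowner's insurance — $2,054.04 annually
Total per year = $1,676.28 + $461.04 + $12,872.04 + $2,054.04 = $17,063.40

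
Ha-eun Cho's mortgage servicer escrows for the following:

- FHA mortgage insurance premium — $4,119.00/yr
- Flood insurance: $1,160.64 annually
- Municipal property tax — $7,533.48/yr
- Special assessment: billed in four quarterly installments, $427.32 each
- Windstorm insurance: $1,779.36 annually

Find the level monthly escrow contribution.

$1,358.48

FHA mortgage insurance premium = $4,119.00
Flood insurance = $1,160.64
Municipal property tax = $7,533.48
Special assessment = $427.32 × 4 = $1,709.28
Windstorm insurance = $1,779.36
Annual escrow total = $16,301.76
Base monthly escrow = $16,301.76 / 12 = $1,358.48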